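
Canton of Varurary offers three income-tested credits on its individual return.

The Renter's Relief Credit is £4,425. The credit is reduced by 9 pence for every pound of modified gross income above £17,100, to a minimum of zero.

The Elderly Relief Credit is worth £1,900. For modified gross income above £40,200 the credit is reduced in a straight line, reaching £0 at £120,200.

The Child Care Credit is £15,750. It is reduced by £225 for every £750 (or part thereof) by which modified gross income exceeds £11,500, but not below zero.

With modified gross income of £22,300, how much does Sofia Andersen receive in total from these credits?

£18,232

Renter's Relief Credit: 9% of the £5,200 excess over £17,100 is £468; credit = £4,425 − £468 = £3,957.
Elderly Relief Credit: £22,300 is at or below the £40,200 threshold, so the full £1,900 applies.
Child Care Credit: income exceeds £11,500 by £10,800, which is 15 full-or-partial £750 increments; reduction = 15 × £225 = £3,375, leaving £12,375.
Total: £3,957 + £1,900 + £12,375 = £18,232.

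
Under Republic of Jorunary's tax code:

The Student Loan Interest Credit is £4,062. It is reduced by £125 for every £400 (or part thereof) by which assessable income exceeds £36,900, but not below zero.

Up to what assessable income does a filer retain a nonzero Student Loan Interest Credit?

After 32 increments the reduction is 32 × £125 = £4,000, leaving £62; one more increment wipes it out. Increment 32 ends at excess 32 × £400 = £12,800, so the highest qualifying income is £36,900 + £12,800 = £49,700.

£49,700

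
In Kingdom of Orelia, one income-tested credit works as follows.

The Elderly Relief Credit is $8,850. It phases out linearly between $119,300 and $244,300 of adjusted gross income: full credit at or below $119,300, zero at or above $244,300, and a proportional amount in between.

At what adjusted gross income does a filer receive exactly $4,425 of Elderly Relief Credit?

$4,425 is 4,425/8,850 of the full $8,850, so 4,425/8,850 of the $125,000 range has been used: income = $119,300 + $125,000 × 4,425/8,850 = $181,800.

$181,800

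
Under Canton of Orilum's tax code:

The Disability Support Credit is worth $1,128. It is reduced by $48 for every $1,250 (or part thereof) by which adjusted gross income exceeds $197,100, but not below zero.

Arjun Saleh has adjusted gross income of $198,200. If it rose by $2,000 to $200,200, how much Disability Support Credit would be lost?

At $198,200 — income exceeds $197,100 by $1,100, which is 1 full-or-partial $1,250 increment; reduction = 1 × $48 = $48, leaving $1,080.
At $200,200 — income exceeds $197,100 by $3,100, which is 3 full-or-partial $1,250 increments; reduction = 3 × $48 = $144, leaving $984.
Lost: $1,080 − $984 = $96.

$96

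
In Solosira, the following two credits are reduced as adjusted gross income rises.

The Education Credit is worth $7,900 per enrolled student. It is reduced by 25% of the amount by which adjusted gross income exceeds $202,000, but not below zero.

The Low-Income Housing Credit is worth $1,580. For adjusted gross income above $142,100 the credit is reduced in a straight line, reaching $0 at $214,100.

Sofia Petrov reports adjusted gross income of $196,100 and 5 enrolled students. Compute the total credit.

Education Credit: base = 5 × $7,900 = $39,500. $196,100 is at or below the $202,000 threshold, so the full $39,500 applies.
Low-Income Housing Credit: $196,100 is $54,000 into a $72,000 phase-out range, leaving 18,000/72,000 of the credit: $1,580 × 18,000/72,000 = $395.
Total: $39,500 + $395 = $39,895.

$39,895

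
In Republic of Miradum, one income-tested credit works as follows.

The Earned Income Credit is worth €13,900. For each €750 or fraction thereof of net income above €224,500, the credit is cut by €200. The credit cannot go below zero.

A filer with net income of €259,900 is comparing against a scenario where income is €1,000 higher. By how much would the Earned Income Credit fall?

€200

At €259,900 — income exceeds €224,500 by €35,400, which is 48 full-or-partial €750 increments; reduction = 48 × €200 = €9,600, leaving €4,300.
At €260,900 — income exceeds €224,500 by €36,400, which is 49 full-or-partial €750 increments; reduction = 49 × €200 = €9,800, leaving €4,100.
Lost: €4,300 − €4,100 = €200.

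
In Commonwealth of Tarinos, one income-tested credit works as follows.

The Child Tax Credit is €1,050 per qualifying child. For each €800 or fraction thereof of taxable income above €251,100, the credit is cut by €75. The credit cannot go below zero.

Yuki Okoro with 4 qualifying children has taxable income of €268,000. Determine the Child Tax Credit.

€2,550

Child Tax Credit: base = 4 × €1,050 = €4,200. income exceeds €251,100 by €16,900, which is 22 full-or-partial €800 increments; reduction = 22 × €75 = €1,650, leaving €2,550.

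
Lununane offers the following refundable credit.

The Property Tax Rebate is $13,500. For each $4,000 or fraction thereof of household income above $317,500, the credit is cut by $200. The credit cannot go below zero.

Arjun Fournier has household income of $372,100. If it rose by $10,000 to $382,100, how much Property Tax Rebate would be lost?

$600

At $372,100 — income exceeds $317,500 by $54,600, which is 14 full-or-partial $4,000 increments; reduction = 14 × $200 = $2,800, leaving $10,700.
At $382,100 — income exceeds $317,500 by $64,600, which is 17 full-or-partial $4,000 increments; reduction = 17 × $200 = $3,400, leaving $10,100.
Lost: $10,700 − $10,100 = $600.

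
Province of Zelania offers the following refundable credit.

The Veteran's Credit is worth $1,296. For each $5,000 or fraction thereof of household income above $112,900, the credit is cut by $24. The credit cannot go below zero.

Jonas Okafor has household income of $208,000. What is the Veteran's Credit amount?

Veteran's Credit: income exceeds $112,900 by $95,100, which is 20 full-or-partial $5,000 increments; reduction = 20 × $24 = $480, leaving $816.

$816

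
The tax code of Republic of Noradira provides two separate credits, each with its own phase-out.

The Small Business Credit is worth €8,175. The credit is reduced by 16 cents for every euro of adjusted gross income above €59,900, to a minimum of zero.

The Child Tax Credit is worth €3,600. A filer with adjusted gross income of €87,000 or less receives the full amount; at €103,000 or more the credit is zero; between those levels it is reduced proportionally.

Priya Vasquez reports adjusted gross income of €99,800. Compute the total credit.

€2,511

Small Business Credit: 16% of the €39,900 excess over €59,900 is €6,384; credit = €8,175 − €6,384 = €1,791.
Child Tax Credit: €99,800 is €12,800 into a €16,000 phase-out range, leaving 3,200/16,000 of the credit: €3,600 × 3,200/16,000 = €720.
Total: €1,791 + €720 = €2,511.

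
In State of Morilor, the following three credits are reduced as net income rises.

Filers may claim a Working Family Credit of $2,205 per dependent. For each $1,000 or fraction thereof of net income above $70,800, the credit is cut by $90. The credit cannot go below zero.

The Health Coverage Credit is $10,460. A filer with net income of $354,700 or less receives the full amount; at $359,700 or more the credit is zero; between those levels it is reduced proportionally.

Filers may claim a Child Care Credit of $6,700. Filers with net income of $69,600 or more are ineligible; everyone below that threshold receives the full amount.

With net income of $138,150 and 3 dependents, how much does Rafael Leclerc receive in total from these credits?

$10,955

Working Family Credit: base = 3 × $2,205 = $6,615. income exceeds $70,800 by $67,350, which is 68 full-or-partial $1,000 increments; reduction = 68 × $90 = $6,120, leaving $495.
Health Coverage Credit: $138,150 is at or below the $354,700 threshold, so the full $10,460 applies.
Child Care Credit: $138,150 meets or exceeds the $69,600 cutoff, so the credit is $0.
Total: $495 + $10,460 + $0 = $10,955.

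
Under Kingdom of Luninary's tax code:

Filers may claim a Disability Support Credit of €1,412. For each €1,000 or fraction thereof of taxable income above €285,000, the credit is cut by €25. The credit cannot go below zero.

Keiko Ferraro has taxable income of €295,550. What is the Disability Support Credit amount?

€1,137

Disability Support Credit: income exceeds €285,000 by €10,550, which is 11 full-or-partial €1,000 increments; reduction = 11 × €25 = €275, leaving €1,137.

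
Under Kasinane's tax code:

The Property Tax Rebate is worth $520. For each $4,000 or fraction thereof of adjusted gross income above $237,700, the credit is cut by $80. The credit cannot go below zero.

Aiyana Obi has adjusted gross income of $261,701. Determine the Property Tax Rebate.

$0

Property Tax Rebate: income exceeds $237,700 by $24,001 → 7 increments × $80 = $560 ≥ base, so the credit is $0.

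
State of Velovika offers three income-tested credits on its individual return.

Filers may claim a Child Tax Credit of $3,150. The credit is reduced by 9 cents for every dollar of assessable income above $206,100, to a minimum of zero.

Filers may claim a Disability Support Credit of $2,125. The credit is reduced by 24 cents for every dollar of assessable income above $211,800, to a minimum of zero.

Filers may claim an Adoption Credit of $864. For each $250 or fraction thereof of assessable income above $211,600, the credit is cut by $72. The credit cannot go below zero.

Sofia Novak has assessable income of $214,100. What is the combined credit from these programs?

Child Tax Credit: 9% of the $8,000 excess over $206,100 is $720; credit = $3,150 − $720 = $2,430.
Disability Support Credit: 24% of the $2,300 excess over $211,800 is $552; credit = $2,125 − $552 = $1,573.
Adoption Credit: income exceeds $211,600 by $2,500, which is 10 full-or-partial $250 increments; reduction = 10 × $72 = $720, leaving $144.
Total: $2,430 + $1,573 + $144 = $4,147.

$4,147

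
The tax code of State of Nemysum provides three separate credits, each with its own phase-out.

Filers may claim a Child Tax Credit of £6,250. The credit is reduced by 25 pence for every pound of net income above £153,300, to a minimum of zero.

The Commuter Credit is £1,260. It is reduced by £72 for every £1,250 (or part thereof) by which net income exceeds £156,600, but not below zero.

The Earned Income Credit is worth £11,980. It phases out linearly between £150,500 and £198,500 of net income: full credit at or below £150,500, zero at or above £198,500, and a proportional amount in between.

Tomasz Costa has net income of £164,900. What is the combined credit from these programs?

Child Tax Credit: 25% of the £11,600 excess over £153,300 is £2,900; credit = £6,250 − £2,900 = £3,350.
Commuter Credit: income exceeds £156,600 by £8,300, which is 7 full-or-partial £1,250 increments; reduction = 7 × £72 = £504, leaving £756.
Earned Income Credit: £164,900 is £14,400 into a £48,000 phase-out range, leaving 33,600/48,000 of the credit: £11,980 × 33,600/48,000 = £8,386.
Total: £3,350 + £756 + £8,386 = £12,492.

£12,492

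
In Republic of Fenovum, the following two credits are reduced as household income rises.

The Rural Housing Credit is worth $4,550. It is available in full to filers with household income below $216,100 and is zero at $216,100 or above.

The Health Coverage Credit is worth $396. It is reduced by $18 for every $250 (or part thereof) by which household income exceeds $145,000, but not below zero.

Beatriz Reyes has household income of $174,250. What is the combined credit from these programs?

$4,550

Rural Housing Credit: $174,250 is below the $216,100 cutoff, so the full $4,550 applies.
Health Coverage Credit: income exceeds $145,000 by $29,250 → 117 increments × $18 = $2,106 ≥ base, so the credit is $0.
Total: $4,550 + $0 = $4,550.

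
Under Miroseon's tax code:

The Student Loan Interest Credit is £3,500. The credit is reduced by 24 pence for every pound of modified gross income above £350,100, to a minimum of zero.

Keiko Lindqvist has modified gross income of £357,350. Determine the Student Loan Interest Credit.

£1,760

Student Loan Interest Credit: 24% of the £7,250 excess over £350,100 is £1,740; credit = £3,500 − £1,740 = £1,760.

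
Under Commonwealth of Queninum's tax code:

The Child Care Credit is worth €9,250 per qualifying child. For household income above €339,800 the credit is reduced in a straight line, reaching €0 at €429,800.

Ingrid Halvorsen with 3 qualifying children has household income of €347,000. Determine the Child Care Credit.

€25,530

Child Care Credit: base = 3 × €9,250 = €27,750. €347,000 is €7,200 into a €90,000 phase-out range, leaving 82,800/90,000 of the credit: €27,750 × 82,800/90,000 = €25,530.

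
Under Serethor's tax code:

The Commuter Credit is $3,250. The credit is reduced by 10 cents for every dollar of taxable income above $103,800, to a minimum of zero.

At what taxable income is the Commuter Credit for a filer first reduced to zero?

$136,300

The credit falls by 10% of each dollar above $103,800, so it reaches zero when the excess is $3,250 / 10% = $32,500: income = $103,800 + $32,500 = $136,300.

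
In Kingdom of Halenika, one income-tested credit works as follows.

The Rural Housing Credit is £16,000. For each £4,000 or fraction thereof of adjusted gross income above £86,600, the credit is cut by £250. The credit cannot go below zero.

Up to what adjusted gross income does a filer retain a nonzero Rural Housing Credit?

£338,600

After 63 increments the reduction is 63 × £250 = £15,750, leaving £250; one more increment wipes it out. Increment 63 ends at excess 63 × £4,000 = £252,000, so the highest qualifying income is £86,600 + £252,000 = £338,600.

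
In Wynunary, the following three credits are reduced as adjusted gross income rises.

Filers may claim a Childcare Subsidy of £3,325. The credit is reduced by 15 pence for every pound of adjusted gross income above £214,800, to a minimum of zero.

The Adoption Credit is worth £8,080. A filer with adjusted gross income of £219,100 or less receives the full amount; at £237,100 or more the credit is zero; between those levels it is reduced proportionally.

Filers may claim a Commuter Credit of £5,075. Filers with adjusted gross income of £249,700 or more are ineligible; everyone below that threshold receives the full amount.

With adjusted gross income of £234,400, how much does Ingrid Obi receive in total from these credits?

Childcare Subsidy: 15% of the £19,600 excess over £214,800 is £2,940; credit = £3,325 − £2,940 = £385.
Adoption Credit: £234,400 is £15,300 into a £18,000 phase-out range, leaving 2,700/18,000 of the credit: £8,080 × 2,700/18,000 = £1,212.
Commuter Credit: £234,400 is below the £249,700 cutoff, so the full £5,075 applies.
Total: £385 + £1,212 + £5,075 = £6,672.

£6,672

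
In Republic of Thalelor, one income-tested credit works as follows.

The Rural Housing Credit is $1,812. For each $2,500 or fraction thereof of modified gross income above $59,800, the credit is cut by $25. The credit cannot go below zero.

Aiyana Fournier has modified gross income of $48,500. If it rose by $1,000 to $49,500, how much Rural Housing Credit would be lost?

At $48,500 — $48,500 is at or below the $59,800 threshold, so the full $1,812 applies.
At $49,500 — $49,500 is at or below the $59,800 threshold, so the full $1,812 applies.
Lost: $1,812 − $1,812 = $0.

$0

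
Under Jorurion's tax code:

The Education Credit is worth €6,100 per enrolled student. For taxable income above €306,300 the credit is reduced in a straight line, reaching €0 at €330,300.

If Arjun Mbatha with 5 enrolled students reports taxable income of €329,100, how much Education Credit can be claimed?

€1,525

Education Credit: base = 5 × €6,100 = €30,500. €329,100 is €22,800 into a €24,000 phase-out range, leaving 1,200/24,000 of the credit: €30,500 × 1,200/24,000 = €1,525.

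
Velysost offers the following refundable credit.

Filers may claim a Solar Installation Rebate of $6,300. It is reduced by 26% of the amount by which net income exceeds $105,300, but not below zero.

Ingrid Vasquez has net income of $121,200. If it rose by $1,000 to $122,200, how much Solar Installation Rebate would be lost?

At $121,200 — 26% of the $15,900 excess over $105,300 is $4,134; credit = $6,300 − $4,134 = $2,166.
At $122,200 — 26% of the $16,900 excess over $105,300 is $4,394; credit = $6,300 − $4,394 = $1,906.
Lost: $2,166 − $1,906 = $260.

$260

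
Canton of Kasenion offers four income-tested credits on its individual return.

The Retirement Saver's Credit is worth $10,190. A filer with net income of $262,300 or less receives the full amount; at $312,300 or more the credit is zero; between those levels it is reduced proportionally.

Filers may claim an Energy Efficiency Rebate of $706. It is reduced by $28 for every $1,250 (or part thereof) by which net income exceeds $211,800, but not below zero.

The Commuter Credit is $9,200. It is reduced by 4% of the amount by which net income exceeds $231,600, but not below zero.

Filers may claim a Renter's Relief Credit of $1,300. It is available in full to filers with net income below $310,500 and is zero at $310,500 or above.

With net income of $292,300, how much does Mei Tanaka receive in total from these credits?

$12,148

Retirement Saver's Credit: $292,300 is $30,000 into a $50,000 phase-out range, leaving 20,000/50,000 of the credit: $10,190 × 20,000/50,000 = $4,076.
Energy Efficiency Rebate: income exceeds $211,800 by $80,500 → 65 increments × $28 = $1,820 ≥ base, so the credit is $0.
Commuter Credit: 4% of the $60,700 excess over $231,600 is $2,428; credit = $9,200 − $2,428 = $6,772.
Renter's Relief Credit: $292,300 is below the $310,500 cutoff, so the full $1,300 applies.
Total: $4,076 + $0 + $6,772 + $1,300 = $12,148.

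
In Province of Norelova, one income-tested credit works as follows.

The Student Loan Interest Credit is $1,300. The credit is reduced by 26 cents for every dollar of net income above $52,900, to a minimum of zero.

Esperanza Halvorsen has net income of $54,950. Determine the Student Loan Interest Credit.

$767

Student Loan Interest Credit: 26% of the $2,050 excess over $52,900 is $533; credit = $1,300 − $533 = $767.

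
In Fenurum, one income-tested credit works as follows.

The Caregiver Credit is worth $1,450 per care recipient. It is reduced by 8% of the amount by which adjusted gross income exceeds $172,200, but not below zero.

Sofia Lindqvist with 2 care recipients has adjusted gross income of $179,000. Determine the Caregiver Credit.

$2,356

Caregiver Credit: base = 2 × $1,450 = $2,900. 8% of the $6,800 excess over $172,200 is $544; credit = $2,900 − $544 = $2,356.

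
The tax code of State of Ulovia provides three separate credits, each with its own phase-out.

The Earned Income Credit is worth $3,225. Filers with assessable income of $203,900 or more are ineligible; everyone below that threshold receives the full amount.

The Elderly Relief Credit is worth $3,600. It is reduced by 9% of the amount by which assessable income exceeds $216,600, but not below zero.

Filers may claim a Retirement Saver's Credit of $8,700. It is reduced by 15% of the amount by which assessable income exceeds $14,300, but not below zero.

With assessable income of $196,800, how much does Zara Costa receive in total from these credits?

Earned Income Credit: $196,800 is below the $203,900 cutoff, so the full $3,225 applies.
Elderly Relief Credit: $196,800 is at or below the $216,600 threshold, so the full $3,600 applies.
Retirement Saver's Credit: 15% of the $182,500 excess over $14,300 is $27,375 ≥ base, so the credit is $0.
Total: $3,225 + $3,600 + $0 = $6,825.

$6,825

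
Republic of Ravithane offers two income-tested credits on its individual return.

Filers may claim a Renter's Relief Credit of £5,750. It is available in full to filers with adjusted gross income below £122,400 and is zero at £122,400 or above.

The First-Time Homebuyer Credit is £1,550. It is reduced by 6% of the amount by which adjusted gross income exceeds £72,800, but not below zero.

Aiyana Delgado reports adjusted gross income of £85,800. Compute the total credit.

Renter's Relief Credit: £85,800 is below the £122,400 cutoff, so the full £5,750 applies.
First-Time Homebuyer Credit: 6% of the £13,000 excess over £72,800 is £780; credit = £1,550 − £780 = £770.
Total: £5,750 + £770 = £6,520.

£6,520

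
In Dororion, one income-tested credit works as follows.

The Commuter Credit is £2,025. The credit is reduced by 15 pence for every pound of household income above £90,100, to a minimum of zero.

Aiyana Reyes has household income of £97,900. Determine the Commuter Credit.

£855

Commuter Credit: 15% of the £7,800 excess over £90,100 is £1,170; credit = £2,025 − £1,170 = £855.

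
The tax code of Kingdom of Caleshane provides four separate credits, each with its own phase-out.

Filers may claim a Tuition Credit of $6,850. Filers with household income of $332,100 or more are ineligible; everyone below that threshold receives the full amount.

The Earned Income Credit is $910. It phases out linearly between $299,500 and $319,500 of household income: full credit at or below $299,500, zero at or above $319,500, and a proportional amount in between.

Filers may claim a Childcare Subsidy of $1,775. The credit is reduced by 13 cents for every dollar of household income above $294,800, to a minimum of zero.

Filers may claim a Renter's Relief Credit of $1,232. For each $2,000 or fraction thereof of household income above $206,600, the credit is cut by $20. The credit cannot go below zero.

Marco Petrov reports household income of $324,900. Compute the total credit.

Tuition Credit: $324,900 is below the $332,100 cutoff, so the full $6,850 applies.
Earned Income Credit: $324,900 is at or above $319,500, so the credit is $0.
Childcare Subsidy: 13% of the $30,100 excess over $294,800 is $3,913 ≥ base, so the credit is $0.
Renter's Relief Credit: income exceeds $206,600 by $118,300, which is 60 full-or-partial $2,000 increments; reduction = 60 × $20 = $1,200, leaving $32.
Total: $6,850 + $0 + $0 + $32 = $6,882.

$6,882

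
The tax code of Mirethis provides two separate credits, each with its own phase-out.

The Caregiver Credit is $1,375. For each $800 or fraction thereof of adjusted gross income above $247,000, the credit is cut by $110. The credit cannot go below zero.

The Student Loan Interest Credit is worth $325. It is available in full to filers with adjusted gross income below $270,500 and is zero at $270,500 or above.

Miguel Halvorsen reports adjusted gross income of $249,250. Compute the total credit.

Caregiver Credit: income exceeds $247,000 by $2,250, which is 3 full-or-partial $800 increments; reduction = 3 × $110 = $330, leaving $1,045.
Student Loan Interest Credit: $249,250 is below the $270,500 cutoff, so the full $325 applies.
Total: $1,045 + $325 = $1,370.

$1,370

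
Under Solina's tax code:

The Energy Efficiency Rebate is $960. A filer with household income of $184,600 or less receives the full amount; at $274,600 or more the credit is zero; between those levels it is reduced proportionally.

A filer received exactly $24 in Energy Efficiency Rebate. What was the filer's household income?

$272,350

$24 is 24/960 of the full $960, so 936/960 of the $90,000 range has been used: income = $184,600 + $90,000 × 936/960 = $272,350.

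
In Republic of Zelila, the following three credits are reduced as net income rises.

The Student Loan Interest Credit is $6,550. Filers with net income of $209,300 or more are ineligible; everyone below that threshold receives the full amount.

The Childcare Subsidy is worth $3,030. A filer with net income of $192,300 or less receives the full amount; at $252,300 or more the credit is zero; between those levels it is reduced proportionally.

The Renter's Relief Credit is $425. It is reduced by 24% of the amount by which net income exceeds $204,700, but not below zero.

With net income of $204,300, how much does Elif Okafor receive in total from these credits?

Student Loan Interest Credit: $204,300 is below the $209,300 cutoff, so the full $6,550 applies.
Childcare Subsidy: $204,300 is $12,000 into a $60,000 phase-out range, leaving 48,000/60,000 of the credit: $3,030 × 48,000/60,000 = $2,424.
Renter's Relief Credit: $204,300 is at or below the $204,700 threshold, so the full $425 applies.
Total: $6,550 + $2,424 + $425 = $9,399.

$9,399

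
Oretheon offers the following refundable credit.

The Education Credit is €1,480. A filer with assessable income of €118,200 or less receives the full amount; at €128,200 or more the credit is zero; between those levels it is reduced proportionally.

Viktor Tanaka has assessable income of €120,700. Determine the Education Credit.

Education Credit: €120,700 is €2,500 into a €10,000 phase-out range, leaving 7,500/10,000 of the credit: €1,480 × 7,500/10,000 = €1,110.

€1,110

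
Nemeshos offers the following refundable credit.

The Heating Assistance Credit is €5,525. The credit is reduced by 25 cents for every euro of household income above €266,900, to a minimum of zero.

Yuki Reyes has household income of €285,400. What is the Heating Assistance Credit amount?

Heating Assistance Credit: 25% of the €18,500 excess over €266,900 is €4,625; credit = €5,525 − €4,625 = €900.

€900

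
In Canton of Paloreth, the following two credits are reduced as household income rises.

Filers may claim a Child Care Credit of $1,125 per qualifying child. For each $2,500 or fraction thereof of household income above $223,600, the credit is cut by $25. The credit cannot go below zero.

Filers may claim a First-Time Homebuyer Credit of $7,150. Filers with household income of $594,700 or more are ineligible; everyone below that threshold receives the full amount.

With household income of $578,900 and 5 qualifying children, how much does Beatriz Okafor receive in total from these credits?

Child Care Credit: base = 5 × $1,125 = $5,625. income exceeds $223,600 by $355,300, which is 143 full-or-partial $2,500 increments; reduction = 143 × $25 = $3,575, leaving $2,050.
First-Time Homebuyer Credit: $578,900 is below the $594,700 cutoff, so the full $7,150 applies.
Total: $2,050 + $7,150 = $9,200.

$9,200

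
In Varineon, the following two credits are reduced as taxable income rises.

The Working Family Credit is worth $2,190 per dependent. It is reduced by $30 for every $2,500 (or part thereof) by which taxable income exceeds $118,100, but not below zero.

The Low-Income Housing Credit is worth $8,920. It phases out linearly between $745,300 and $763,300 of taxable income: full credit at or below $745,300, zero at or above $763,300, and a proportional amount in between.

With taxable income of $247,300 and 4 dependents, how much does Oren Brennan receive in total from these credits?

$16,120

Working Family Credit: base = 4 × $2,190 = $8,760. income exceeds $118,100 by $129,200, which is 52 full-or-partial $2,500 increments; reduction = 52 × $30 = $1,560, leaving $7,200.
Low-Income Housing Credit: $247,300 is at or below the $745,300 threshold, so the full $8,920 applies.
Total: $7,200 + $8,920 = $16,120.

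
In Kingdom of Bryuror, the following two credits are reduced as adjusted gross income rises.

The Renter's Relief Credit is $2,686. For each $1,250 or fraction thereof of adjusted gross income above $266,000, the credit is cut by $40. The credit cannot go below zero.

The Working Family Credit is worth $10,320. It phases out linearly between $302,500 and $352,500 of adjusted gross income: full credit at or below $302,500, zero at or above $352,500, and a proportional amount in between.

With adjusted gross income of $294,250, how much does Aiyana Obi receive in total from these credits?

$12,086

Renter's Relief Credit: income exceeds $266,000 by $28,250, which is 23 full-or-partial $1,250 increments; reduction = 23 × $40 = $920, leaving $1,766.
Working Family Credit: $294,250 is at or below the $302,500 threshold, so the full $10,320 applies.
Total: $1,766 + $10,320 = $12,086.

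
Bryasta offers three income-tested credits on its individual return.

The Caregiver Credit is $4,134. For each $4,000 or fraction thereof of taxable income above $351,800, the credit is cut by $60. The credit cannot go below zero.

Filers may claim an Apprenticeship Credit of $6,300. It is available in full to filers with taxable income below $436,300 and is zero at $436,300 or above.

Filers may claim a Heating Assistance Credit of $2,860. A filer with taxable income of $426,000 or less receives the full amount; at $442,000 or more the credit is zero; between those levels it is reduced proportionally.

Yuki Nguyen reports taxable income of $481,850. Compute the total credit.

Caregiver Credit: income exceeds $351,800 by $130,050, which is 33 full-or-partial $4,000 increments; reduction = 33 × $60 = $1,980, leaving $2,154.
Apprenticeship Credit: $481,850 meets or exceeds the $436,300 cutoff, so the credit is $0.
Heating Assistance Credit: $481,850 is at or above $442,000, so the credit is $0.
Total: $2,154 + $0 + $0 = $2,154.

$2,154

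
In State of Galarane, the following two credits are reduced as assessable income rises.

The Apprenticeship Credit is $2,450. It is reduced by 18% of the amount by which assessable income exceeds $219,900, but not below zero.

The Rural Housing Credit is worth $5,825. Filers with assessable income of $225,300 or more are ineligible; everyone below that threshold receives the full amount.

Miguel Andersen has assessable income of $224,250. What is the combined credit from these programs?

$7,492

Apprenticeship Credit: 18% of the $4,350 excess over $219,900 is $783; credit = $2,450 − $783 = $1,667.
Rural Housing Credit: $224,250 is below the $225,300 cutoff, so the full $5,825 applies.
Total: $1,667 + $5,825 = $7,492.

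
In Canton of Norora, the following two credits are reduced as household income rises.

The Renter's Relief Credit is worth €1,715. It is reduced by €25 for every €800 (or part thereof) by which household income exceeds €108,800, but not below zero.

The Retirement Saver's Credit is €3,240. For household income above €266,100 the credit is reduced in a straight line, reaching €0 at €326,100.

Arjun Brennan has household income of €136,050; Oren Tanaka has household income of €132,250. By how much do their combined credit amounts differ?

€125

Arjun (€136,050): Renter's Relief Credit: income exceeds €108,800 by €27,250, which is 35 full-or-partial €800 increments; reduction = 35 × €25 = €875, leaving €840. Retirement Saver's Credit: €136,050 is at or below the €266,100 threshold, so the full €3,240 applies. total €840 + €3,240 = €4,080
Oren (€132,250): Renter's Relief Credit: income exceeds €108,800 by €23,450, which is 30 full-or-partial €800 increments; reduction = 30 × €25 = €750, leaving €965. Retirement Saver's Credit: €132,250 is at or below the €266,100 threshold, so the full €3,240 applies. total €965 + €3,240 = €4,205
Difference: |€4,080 − €4,205| = €125.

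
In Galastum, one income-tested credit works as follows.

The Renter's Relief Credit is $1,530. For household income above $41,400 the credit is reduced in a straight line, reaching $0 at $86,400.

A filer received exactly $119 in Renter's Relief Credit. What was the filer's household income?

$119 is 119/1,530 of the full $1,530, so 1,411/1,530 of the $45,000 range has been used: income = $41,400 + $45,000 × 1,411/1,530 = $82,900.

$82,900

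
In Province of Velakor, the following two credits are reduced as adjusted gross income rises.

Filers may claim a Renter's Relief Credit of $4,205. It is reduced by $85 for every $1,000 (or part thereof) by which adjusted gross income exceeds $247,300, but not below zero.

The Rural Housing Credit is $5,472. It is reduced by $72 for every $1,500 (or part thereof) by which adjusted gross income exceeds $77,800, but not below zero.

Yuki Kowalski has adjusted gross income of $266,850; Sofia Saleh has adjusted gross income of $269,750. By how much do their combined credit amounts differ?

$255

Yuki ($266,850): Renter's Relief Credit: income exceeds $247,300 by $19,550, which is 20 full-or-partial $1,000 increments; reduction = 20 × $85 = $1,700, leaving $2,505. Rural Housing Credit: income exceeds $77,800 by $189,050 → 127 increments × $72 = $9,144 ≥ base, so the credit is $0. total $2,505 + $0 = $2,505
Sofia ($269,750): Renter's Relief Credit: income exceeds $247,300 by $22,450, which is 23 full-or-partial $1,000 increments; reduction = 23 × $85 = $1,955, leaving $2,250. Rural Housing Credit: income exceeds $77,800 by $191,950 → 128 increments × $72 = $9,216 ≥ base, so the credit is $0. total $2,250 + $0 = $2,250
Difference: |$2,505 − $2,250| = $255.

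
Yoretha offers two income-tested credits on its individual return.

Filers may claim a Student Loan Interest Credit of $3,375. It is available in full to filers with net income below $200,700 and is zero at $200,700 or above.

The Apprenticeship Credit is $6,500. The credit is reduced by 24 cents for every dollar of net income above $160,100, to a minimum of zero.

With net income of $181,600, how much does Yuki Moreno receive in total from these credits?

$4,715

Student Loan Interest Credit: $181,600 is below the $200,700 cutoff, so the full $3,375 applies.
Apprenticeship Credit: 24% of the $21,500 excess over $160,100 is $5,160; credit = $6,500 − $5,160 = $1,340.
Total: $3,375 + $1,340 = $4,715.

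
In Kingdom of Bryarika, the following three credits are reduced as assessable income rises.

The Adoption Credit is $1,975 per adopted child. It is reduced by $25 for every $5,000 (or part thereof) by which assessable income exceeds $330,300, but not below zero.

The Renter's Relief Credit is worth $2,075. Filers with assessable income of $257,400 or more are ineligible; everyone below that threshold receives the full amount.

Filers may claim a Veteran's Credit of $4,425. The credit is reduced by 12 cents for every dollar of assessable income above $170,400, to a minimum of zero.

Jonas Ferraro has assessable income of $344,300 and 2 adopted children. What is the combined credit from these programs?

Adoption Credit: base = 2 × $1,975 = $3,950. income exceeds $330,300 by $14,000, which is 3 full-or-partial $5,000 increments; reduction = 3 × $25 = $75, leaving $3,875.
Renter's Relief Credit: $344,300 meets or exceeds the $257,400 cutoff, so the credit is $0.
Veteran's Credit: 12% of the $173,900 excess over $170,400 is $20,868 ≥ base, so the credit is $0.
Total: $3,875 + $0 + $0 = $3,875.

$3,875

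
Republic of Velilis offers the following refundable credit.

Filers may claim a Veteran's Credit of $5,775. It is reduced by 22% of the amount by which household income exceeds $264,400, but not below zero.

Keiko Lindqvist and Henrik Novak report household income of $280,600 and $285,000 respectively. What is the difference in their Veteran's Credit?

$968

Keiko ($280,600): Veteran's Credit: 22% of the $16,200 excess over $264,400 is $3,564; credit = $5,775 − $3,564 = $2,211.
Henrik ($285,000): Veteran's Credit: 22% of the $20,600 excess over $264,400 is $4,532; credit = $5,775 − $4,532 = $1,243.
Difference: |$2,211 − $1,243| = $968.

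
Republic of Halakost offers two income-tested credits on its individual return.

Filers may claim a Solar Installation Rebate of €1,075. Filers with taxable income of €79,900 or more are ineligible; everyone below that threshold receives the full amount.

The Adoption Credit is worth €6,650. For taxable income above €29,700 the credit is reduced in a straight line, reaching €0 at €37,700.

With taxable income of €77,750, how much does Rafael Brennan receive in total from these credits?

€1,075

Solar Installation Rebate: €77,750 is below the €79,900 cutoff, so the full €1,075 applies.
Adoption Credit: €77,750 is at or above €37,700, so the credit is €0.
Total: €1,075 + €0 = €1,075.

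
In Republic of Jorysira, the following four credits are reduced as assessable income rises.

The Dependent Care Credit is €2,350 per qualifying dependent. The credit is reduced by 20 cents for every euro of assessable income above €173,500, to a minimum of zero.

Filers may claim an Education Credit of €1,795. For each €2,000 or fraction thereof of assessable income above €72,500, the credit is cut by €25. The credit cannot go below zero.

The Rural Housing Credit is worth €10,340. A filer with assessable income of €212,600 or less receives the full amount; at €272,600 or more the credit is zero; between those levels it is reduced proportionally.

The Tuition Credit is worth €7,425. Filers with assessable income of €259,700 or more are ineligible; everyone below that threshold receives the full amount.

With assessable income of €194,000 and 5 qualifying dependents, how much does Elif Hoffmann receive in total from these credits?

€25,685

Dependent Care Credit: base = 5 × €2,350 = €11,750. 20% of the €20,500 excess over €173,500 is €4,100; credit = €11,750 − €4,100 = €7,650.
Education Credit: income exceeds €72,500 by €121,500, which is 61 full-or-partial €2,000 increments; reduction = 61 × €25 = €1,525, leaving €270.
Rural Housing Credit: €194,000 is at or below the €212,600 threshold, so the full €10,340 applies.
Tuition Credit: €194,000 is below the €259,700 cutoff, so the full €7,425 applies.
Total: €7,650 + €270 + €10,340 + €7,425 = €25,685.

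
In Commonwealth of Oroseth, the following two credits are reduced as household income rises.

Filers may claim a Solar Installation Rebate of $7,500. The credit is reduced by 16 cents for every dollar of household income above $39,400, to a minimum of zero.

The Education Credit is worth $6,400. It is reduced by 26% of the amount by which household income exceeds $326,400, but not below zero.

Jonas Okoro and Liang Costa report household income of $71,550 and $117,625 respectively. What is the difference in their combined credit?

Jonas ($71,550): Solar Installation Rebate: 16% of the $32,150 excess over $39,400 is $5,144; credit = $7,500 − $5,144 = $2,356. Education Credit: $71,550 is at or below the $326,400 threshold, so the full $6,400 applies. total $2,356 + $6,400 = $8,756
Liang ($117,625): Solar Installation Rebate: 16% of the $78,225 excess over $39,400 is $12,516 ≥ base, so the credit is $0. Education Credit: $117,625 is at or below the $326,400 threshold, so the full $6,400 applies. total $0 + $6,400 = $6,400
Difference: |$8,756 − $6,400| = $2,356.

$2,356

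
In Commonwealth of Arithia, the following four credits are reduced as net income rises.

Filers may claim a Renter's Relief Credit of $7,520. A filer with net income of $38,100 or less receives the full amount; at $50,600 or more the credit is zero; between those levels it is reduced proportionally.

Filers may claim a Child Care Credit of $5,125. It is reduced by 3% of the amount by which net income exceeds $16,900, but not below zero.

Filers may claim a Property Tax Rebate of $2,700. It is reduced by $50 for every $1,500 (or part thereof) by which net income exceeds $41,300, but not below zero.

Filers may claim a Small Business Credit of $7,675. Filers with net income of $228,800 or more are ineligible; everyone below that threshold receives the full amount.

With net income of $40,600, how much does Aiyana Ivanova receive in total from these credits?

$20,805

Renter's Relief Credit: $40,600 is $2,500 into a $12,500 phase-out range, leaving 10,000/12,500 of the credit: $7,520 × 10,000/12,500 = $6,016.
Child Care Credit: 3% of the $23,700 excess over $16,900 is $711; credit = $5,125 − $711 = $4,414.
Property Tax Rebate: $40,600 is at or below the $41,300 threshold, so the full $2,700 applies.
Small Business Credit: $40,600 is below the $228,800 cutoff, so the full $7,675 applies.
Total: $6,016 + $4,414 + $2,700 + $7,675 = $20,805.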